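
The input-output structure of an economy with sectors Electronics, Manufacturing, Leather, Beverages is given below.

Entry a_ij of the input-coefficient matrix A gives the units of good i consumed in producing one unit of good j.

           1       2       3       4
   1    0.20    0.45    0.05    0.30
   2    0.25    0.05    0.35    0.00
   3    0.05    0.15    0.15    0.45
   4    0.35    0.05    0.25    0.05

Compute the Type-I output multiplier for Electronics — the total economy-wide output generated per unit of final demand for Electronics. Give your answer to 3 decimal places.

I − A =
  [   0.80    -0.45    -0.05    -0.30]
  [  -0.25     0.95    -0.35     0.00]
  [  -0.05    -0.15     0.85    -0.45]
  [  -0.35    -0.05    -0.25     0.95]
Compute the cofactors C_ij = (−1)^(i+j)·(3×3 minor ij) of I−A; the adjugate is their transpose:
adj(I−A) = Cᵀ =
  [ 0.602500   0.345000   0.271250   0.318750]
  [ 0.245500   0.452750   0.259875   0.200625]
  [ 0.236000   0.209250   0.511625   0.316875]
  [ 0.297000   0.206000   0.248250   0.496250]
det(I−A) = Σ_j (I−A)_1j·C_1j = (0.80)(0.602500) + (-0.45)(0.245500) + (-0.05)(0.236000) + (-0.30)(0.297000) = 0.270625
(I − A)⁻¹ = adj(I−A) / det(I−A) ≈
  [   2.2263     1.2748     1.0023     1.1778]
  [   0.9072     1.6730     0.9603     0.7413]
  [   0.8721     0.7732     1.8905     1.1709]
  [   1.0975     0.7612     0.9173     1.8337]
The output multiplier for sector j is the column-j sum of the Leontief inverse (I − A)⁻¹ = adj(I−A) / det(I−A).
Column 1 of adj(I−A): (0.602500, 0.245500, 0.236000, 0.297000); det(I−A) = 0.270625.
m_1 = (0.602500 + 0.245500 + 0.236000 + 0.297000) / 0.270625 = 1.381 / 0.270625 ≈ 5.103.

m_1 = 5.103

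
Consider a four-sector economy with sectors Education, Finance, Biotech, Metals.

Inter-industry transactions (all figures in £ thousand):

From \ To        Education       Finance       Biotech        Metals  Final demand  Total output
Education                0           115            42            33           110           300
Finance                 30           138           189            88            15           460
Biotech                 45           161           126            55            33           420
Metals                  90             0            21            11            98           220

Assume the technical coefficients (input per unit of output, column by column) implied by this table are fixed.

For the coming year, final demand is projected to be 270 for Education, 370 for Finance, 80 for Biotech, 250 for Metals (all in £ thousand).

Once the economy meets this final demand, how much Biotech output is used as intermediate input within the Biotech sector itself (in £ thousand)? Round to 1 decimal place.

z_33 = 499.9

Technical coefficients a_ij = z_ij / X_j:
  a_11 = 0/300 = 0.00, a_21 = 30/300 = 0.10, a_31 = 45/300 = 0.15, a_41 = 90/300 = 0.30
  a_12 = 115/460 = 0.25, a_22 = 138/460 = 0.30, a_32 = 161/460 = 0.35, a_42 = 0/460 = 0.00
  a_13 = 42/420 = 0.10, a_23 = 189/420 = 0.45, a_33 = 126/420 = 0.30, a_43 = 21/420 = 0.05
  a_14 = 33/220 = 0.15, a_24 = 88/220 = 0.40, a_34 = 55/220 = 0.25, a_44 = 11/220 = 0.05
I − A =
  [   1.00    -0.25    -0.10    -0.15]
  [  -0.10     0.70    -0.45    -0.40]
  [  -0.15    -0.35     0.70    -0.25]
  [  -0.30     0.00    -0.05     0.95]
Compute the cofactors C_ij = (−1)^(i+j)·(3×3 minor ij) of I−A; the adjugate is their transpose:
adj(I−A) = Cᵀ =
  [ 0.300125   0.199000   0.183625   0.179500]
  [ 0.250125   0.598125   0.449500   0.409625]
  [ 0.227500   0.371125   0.579750   0.344750]
  [ 0.106750   0.082375   0.088500   0.284125]
det(I−A) = Σ_j (I−A)_1j·C_1j = (1.00)(0.300125) + (-0.25)(0.250125) + (-0.10)(0.227500) + (-0.15)(0.106750) = 0.19883125
(I − A)⁻¹ = adj(I−A) / det(I−A) ≈
  [   1.5094     1.0008     0.9235     0.9028]
  [   1.2580     3.0082     2.2607     2.0602]
  [   1.1442     1.8665     2.9158     1.7339]
  [   0.5369     0.4143     0.4451     1.4290]
First solve x = (I − A)⁻¹ d = adj(I−A)·d / det(I−A); in particular x_3 = (0.227500·270 + 0.371125·370 + 0.579750·80 + 0.344750·250) / 0.19883125 = 331.30875 / 0.19883125 ≈ 1666.281.
Intermediate flow from 3 to 3: z_33 = a_33 · x_3 = 0.30 × 331.30875 / 0.19883125 = 99.392625 / 0.19883125 ≈ 499.9.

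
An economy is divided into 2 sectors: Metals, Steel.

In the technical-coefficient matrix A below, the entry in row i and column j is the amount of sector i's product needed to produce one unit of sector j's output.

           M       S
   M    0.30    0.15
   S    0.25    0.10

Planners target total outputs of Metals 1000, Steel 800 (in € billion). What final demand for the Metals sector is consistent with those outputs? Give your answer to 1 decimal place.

I − A =
  [   0.70    -0.15]
  [  -0.25     0.90]
d = (I − A) x:
  d_M = (+0.70)·1000 + (-0.15)·800 = 580.0
  d_S = (-0.25)·1000 + (+0.90)·800 = 470.0

d_M = 580.0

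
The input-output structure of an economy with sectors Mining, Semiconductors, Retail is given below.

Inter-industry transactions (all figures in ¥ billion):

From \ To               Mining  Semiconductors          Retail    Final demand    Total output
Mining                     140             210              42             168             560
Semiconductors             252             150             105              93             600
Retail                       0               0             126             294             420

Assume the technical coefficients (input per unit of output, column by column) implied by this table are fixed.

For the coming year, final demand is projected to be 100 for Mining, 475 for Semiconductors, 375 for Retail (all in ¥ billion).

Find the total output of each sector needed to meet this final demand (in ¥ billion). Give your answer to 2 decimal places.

Technical coefficients a_ij = z_ij / X_j:
  a_MM = 140/560 = 0.25, a_SM = 252/560 = 0.45, a_RM = 0/560 = 0.00
  a_MS = 210/600 = 0.35, a_SS = 150/600 = 0.25, a_RS = 0/600 = 0.00
  a_MR = 42/420 = 0.10, a_SR = 105/420 = 0.25, a_RR = 126/420 = 0.30
I − A =
  [   0.75    -0.35    -0.10]
  [  -0.45     0.75    -0.25]
  [   0.00     0.00     0.70]
Cofactors of I−A, C_ij = (−1)^(i+j)·(minor ij) (rows/columns in the sector order above):
  C_11 = (0.75)(0.70) − (-0.25)(0.00) = 0.5250
  C_12 = −[(-0.45)(0.70) − (-0.25)(0.00)] = 0.3150
  C_13 = (-0.45)(0.00) − (0.75)(0.00) = 0.0000
  C_21 = −[(-0.35)(0.70) − (-0.10)(0.00)] = 0.2450
  C_22 = (0.75)(0.70) − (-0.10)(0.00) = 0.5250
  C_23 = −[(0.75)(0.00) − (-0.35)(0.00)] = 0.0000
  C_31 = (-0.35)(-0.25) − (-0.10)(0.75) = 0.1625
  C_32 = −[(0.75)(-0.25) − (-0.10)(-0.45)] = 0.2325
  C_33 = (0.75)(0.75) − (-0.35)(-0.45) = 0.4050
det(I−A) = Σ_j (I−A)_1j·C_1j = (0.75)(0.5250) + (-0.35)(0.3150) + (-0.10)(0.0000) = 0.2835
adj(I−A) = Cᵀ =
  [ 0.5250   0.2450   0.1625]
  [ 0.3150   0.5250   0.2325]
  [ 0.0000   0.0000   0.4050]
(I − A)⁻¹ = adj(I−A) / det(I−A) ≈
  [   1.8519     0.8642     0.5732]
  [   1.1111     1.8519     0.8201]
  [   0.0000     0.0000     1.4286]
x = (I − A)⁻¹ d = adj(I−A)·d / det(I−A), with det(I−A) = 0.2835:
  x_M = (0.5250·100 + 0.2450·475 + 0.1625·375) / 0.2835 = 229.8125 / 0.2835 ≈ 810.63
  x_S = (0.3150·100 + 0.5250·475 + 0.2325·375) / 0.2835 = 368.0625 / 0.2835 ≈ 1298.28
  x_R = (0.0000·100 + 0.0000·475 + 0.4050·375) / 0.2835 = 151.875 / 0.2835 ≈ 535.71

x_M = 810.63, x_S = 1298.28, x_R = 535.71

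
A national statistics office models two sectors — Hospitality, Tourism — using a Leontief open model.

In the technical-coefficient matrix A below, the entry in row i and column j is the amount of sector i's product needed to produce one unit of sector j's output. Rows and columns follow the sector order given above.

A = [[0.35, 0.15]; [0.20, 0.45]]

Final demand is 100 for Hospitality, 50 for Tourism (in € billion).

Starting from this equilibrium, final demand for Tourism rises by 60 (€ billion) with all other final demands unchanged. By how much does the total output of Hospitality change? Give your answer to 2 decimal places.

Δx_H = 27.48

I − A =
  [   0.65    -0.15]
  [  -0.20     0.55]
det(I−A) = (0.65)(0.55) − (-0.15)(-0.20) = 0.3275
adj(I−A) = [[0.55, 0.15], [0.20, 0.65]]
(I − A)⁻¹ = adj(I−A) / det(I−A) ≈
  [   1.6794     0.4580]
  [   0.6107     1.9847]
Δx = (I − A)⁻¹ Δd with Δd having +60 in the Tourism component and 0 elsewhere.
So Δx_H = L_HT · (+60), where L_HT = adj(I−A)_HT / det(I−A) = 0.15 / 0.3275.
Δx_H = 0.15 × (+60) / 0.3275 = 9.00 / 0.3275 ≈ 27.48.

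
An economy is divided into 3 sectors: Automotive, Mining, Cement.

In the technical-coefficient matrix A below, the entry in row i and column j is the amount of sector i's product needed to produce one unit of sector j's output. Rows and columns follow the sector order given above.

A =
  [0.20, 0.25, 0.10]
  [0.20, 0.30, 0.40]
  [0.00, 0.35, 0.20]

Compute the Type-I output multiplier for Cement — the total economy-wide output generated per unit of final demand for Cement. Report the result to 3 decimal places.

I − A =
  [   0.80    -0.25    -0.10]
  [  -0.20     0.70    -0.40]
  [   0.00    -0.35     0.80]
Cofactors of I−A, C_ij = (−1)^(i+j)·(minor ij) (rows/columns in the sector order above):
  C_11 = (0.70)(0.80) − (-0.40)(-0.35) = 0.4200
  C_12 = −[(-0.20)(0.80) − (-0.40)(0.00)] = 0.1600
  C_13 = (-0.20)(-0.35) − (0.70)(0.00) = 0.0700
  C_21 = −[(-0.25)(0.80) − (-0.10)(-0.35)] = 0.2350
  C_22 = (0.80)(0.80) − (-0.10)(0.00) = 0.6400
  C_23 = −[(0.80)(-0.35) − (-0.25)(0.00)] = 0.2800
  C_31 = (-0.25)(-0.40) − (-0.10)(0.70) = 0.1700
  C_32 = −[(0.80)(-0.40) − (-0.10)(-0.20)] = 0.3400
  C_33 = (0.80)(0.70) − (-0.25)(-0.20) = 0.5100
det(I−A) = Σ_j (I−A)_1j·C_1j = (0.80)(0.4200) + (-0.25)(0.1600) + (-0.10)(0.0700) = 0.2890
adj(I−A) = Cᵀ =
  [ 0.4200   0.2350   0.1700]
  [ 0.1600   0.6400   0.3400]
  [ 0.0700   0.2800   0.5100]
(I − A)⁻¹ = adj(I−A) / det(I−A) ≈
  [   1.4533     0.8131     0.5882]
  [   0.5536     2.2145     1.1765]
  [   0.2422     0.9689     1.7647]
The output multiplier for sector j is the column-j sum of the Leontief inverse (I − A)⁻¹ = adj(I−A) / det(I−A).
Column 3 of adj(I−A): (0.1700, 0.3400, 0.5100); det(I−A) = 0.2890.
m_3 = (0.1700 + 0.3400 + 0.5100) / 0.2890 = 1.02 / 0.2890 ≈ 3.529.

m_3 = 3.529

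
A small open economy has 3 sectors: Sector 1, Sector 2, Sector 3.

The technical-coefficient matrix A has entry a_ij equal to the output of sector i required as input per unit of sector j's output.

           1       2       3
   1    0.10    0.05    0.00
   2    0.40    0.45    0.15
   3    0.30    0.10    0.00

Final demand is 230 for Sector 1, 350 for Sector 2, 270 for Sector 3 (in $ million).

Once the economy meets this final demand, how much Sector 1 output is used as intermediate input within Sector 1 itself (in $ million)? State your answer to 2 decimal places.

z_11 = 31.05

I − A =
  [   0.90    -0.05     0.00]
  [  -0.40     0.55    -0.15]
  [  -0.30    -0.10     1.00]
Cofactors of I−A, C_ij = (−1)^(i+j)·(minor ij) (rows/columns in the sector order above):
  C_11 = (0.55)(1.00) − (-0.15)(-0.10) = 0.5350
  C_12 = −[(-0.40)(1.00) − (-0.15)(-0.30)] = 0.4450
  C_13 = (-0.40)(-0.10) − (0.55)(-0.30) = 0.2050
  C_21 = −[(-0.05)(1.00) − (0.00)(-0.10)] = 0.0500
  C_22 = (0.90)(1.00) − (0.00)(-0.30) = 0.9000
  C_23 = −[(0.90)(-0.10) − (-0.05)(-0.30)] = 0.1050
  C_31 = (-0.05)(-0.15) − (0.00)(0.55) = 0.0075
  C_32 = −[(0.90)(-0.15) − (0.00)(-0.40)] = 0.1350
  C_33 = (0.90)(0.55) − (-0.05)(-0.40) = 0.4750
det(I−A) = Σ_j (I−A)_1j·C_1j = (0.90)(0.5350) + (-0.05)(0.4450) + (0.00)(0.2050) = 0.45925
adj(I−A) = Cᵀ =
  [ 0.5350   0.0500   0.0075]
  [ 0.4450   0.9000   0.1350]
  [ 0.2050   0.1050   0.4750]
(I − A)⁻¹ = adj(I−A) / det(I−A) ≈
  [   1.1649     0.1089     0.0163]
  [   0.9690     1.9597     0.2940]
  [   0.4464     0.2286     1.0343]
First solve x = (I − A)⁻¹ d = adj(I−A)·d / det(I−A); in particular x_1 = (0.5350·230 + 0.0500·350 + 0.0075·270) / 0.45925 = 142.575 / 0.45925 ≈ 310.4518.
Intermediate flow from 1 to 1: z_11 = a_11 · x_1 = 0.10 × 142.575 / 0.45925 = 14.2575 / 0.45925 ≈ 31.05.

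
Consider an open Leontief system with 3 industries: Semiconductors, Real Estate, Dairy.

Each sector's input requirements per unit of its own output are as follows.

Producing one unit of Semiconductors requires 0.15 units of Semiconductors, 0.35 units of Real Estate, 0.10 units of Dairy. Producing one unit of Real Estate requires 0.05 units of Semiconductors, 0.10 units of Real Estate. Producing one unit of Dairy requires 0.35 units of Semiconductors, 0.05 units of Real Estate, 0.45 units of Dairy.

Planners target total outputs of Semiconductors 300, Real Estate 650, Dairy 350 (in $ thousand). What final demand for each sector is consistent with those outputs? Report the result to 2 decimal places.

I − A =
  [   0.85    -0.05    -0.35]
  [  -0.35     0.90    -0.05]
  [  -0.10     0.00     0.55]
d = (I − A) x:
  d_S = (+0.85)·300 + (-0.05)·650 + (-0.35)·350 = 100.00
  d_R = (-0.35)·300 + (+0.90)·650 + (-0.05)·350 = 462.50
  d_D = (-0.10)·300 + (+0.00)·650 + (+0.55)·350 = 162.50

d_S = 100.00, d_R = 462.50, d_D = 162.50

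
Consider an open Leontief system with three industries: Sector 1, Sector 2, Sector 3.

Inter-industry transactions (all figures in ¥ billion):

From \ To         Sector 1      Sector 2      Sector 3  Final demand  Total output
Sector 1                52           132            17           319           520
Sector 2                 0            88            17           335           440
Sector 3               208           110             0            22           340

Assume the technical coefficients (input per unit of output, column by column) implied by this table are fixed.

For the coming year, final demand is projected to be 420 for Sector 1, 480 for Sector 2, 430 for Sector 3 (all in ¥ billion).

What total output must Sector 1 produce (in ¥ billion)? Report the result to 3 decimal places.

Technical coefficients a_ij = z_ij / X_j:
  a_11 = 52/520 = 0.10, a_21 = 0/520 = 0.00, a_31 = 208/520 = 0.40
  a_12 = 132/440 = 0.30, a_22 = 88/440 = 0.20, a_32 = 110/440 = 0.25
  a_13 = 17/340 = 0.05, a_23 = 17/340 = 0.05, a_33 = 0/340 = 0.00
I − A =
  [   0.90    -0.30    -0.05]
  [   0.00     0.80    -0.05]
  [  -0.40    -0.25     1.00]
Cofactors of I−A, C_ij = (−1)^(i+j)·(minor ij) (rows/columns in the sector order above):
  C_11 = (0.80)(1.00) − (-0.05)(-0.25) = 0.7875
  C_12 = −[(0.00)(1.00) − (-0.05)(-0.40)] = 0.0200
  C_13 = (0.00)(-0.25) − (0.80)(-0.40) = 0.3200
  C_21 = −[(-0.30)(1.00) − (-0.05)(-0.25)] = 0.3125
  C_22 = (0.90)(1.00) − (-0.05)(-0.40) = 0.8800
  C_23 = −[(0.90)(-0.25) − (-0.30)(-0.40)] = 0.3450
  C_31 = (-0.30)(-0.05) − (-0.05)(0.80) = 0.0550
  C_32 = −[(0.90)(-0.05) − (-0.05)(0.00)] = 0.0450
  C_33 = (0.90)(0.80) − (-0.30)(0.00) = 0.7200
det(I−A) = Σ_j (I−A)_1j·C_1j = (0.90)(0.7875) + (-0.30)(0.0200) + (-0.05)(0.3200) = 0.68675
adj(I−A) = Cᵀ =
  [ 0.7875   0.3125   0.0550]
  [ 0.0200   0.8800   0.0450]
  [ 0.3200   0.3450   0.7200]
(I − A)⁻¹ = adj(I−A) / det(I−A) ≈
  [   1.1467     0.4550     0.0801]
  [   0.0291     1.2814     0.0655]
  [   0.4660     0.5024     1.0484]
x = (I − A)⁻¹ d = adj(I−A)·d / det(I−A), with det(I−A) = 0.68675:
  x_1 = (0.7875·420 + 0.3125·480 + 0.0550·430) / 0.68675 = 504.40 / 0.68675 ≈ 734.474
  x_2 = (0.0200·420 + 0.8800·480 + 0.0450·430) / 0.68675 = 450.15 / 0.68675 ≈ 655.479
  x_3 = (0.3200·420 + 0.3450·480 + 0.7200·430) / 0.68675 = 609.60 / 0.68675 ≈ 887.659

x_1 = 734.474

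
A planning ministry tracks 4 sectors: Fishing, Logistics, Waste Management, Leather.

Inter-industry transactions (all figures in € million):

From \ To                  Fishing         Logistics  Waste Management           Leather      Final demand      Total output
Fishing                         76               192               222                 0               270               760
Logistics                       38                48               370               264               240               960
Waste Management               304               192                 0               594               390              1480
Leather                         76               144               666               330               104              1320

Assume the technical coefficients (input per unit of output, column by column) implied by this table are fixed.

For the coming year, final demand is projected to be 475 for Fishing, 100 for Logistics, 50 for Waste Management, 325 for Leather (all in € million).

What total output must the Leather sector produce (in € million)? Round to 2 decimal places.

Technical coefficients a_ij = z_ij / X_j:
  a_11 = 76/760 = 0.10, a_21 = 38/760 = 0.05, a_31 = 304/760 = 0.40, a_41 = 76/760 = 0.10
  a_12 = 192/960 = 0.20, a_22 = 48/960 = 0.05, a_32 = 192/960 = 0.20, a_42 = 144/960 = 0.15
  a_13 = 222/1480 = 0.15, a_23 = 370/1480 = 0.25, a_33 = 0/1480 = 0.00, a_43 = 666/1480 = 0.45
  a_14 = 0/1320 = 0.00, a_24 = 264/1320 = 0.20, a_34 = 594/1320 = 0.45, a_44 = 330/1320 = 0.25
I − A =
  [   0.90    -0.20    -0.15     0.00]
  [  -0.05     0.95    -0.25    -0.20]
  [  -0.40    -0.20     1.00    -0.45]
  [  -0.10    -0.15    -0.45     0.75]
Compute the cofactors C_ij = (−1)^(i+j)·(3×3 minor ij) of I−A; the adjugate is their transpose:
adj(I−A) = Cᵀ =
  [ 0.417750   0.142125   0.157875   0.132625]
  [ 0.169625   0.441000   0.258375   0.272625]
  [ 0.330625   0.264750   0.602750   0.432250]
  [ 0.288000   0.266000   0.434375   0.721500]
det(I−A) = Σ_j (I−A)_1j·C_1j = (0.90)(0.417750) + (-0.20)(0.169625) + (-0.15)(0.330625) + (0.00)(0.288000) = 0.29245625
(I − A)⁻¹ = adj(I−A) / det(I−A) ≈
  [   1.4284     0.4860     0.5398     0.4535]
  [   0.5800     1.5079     0.8835     0.9322]
  [   1.1305     0.9053     2.0610     1.4780]
  [   0.9848     0.9095     1.4853     2.4670]
x = (I − A)⁻¹ d = adj(I−A)·d / det(I−A), with det(I−A) = 0.29245625:
  x_1 = (0.417750·475 + 0.142125·100 + 0.157875·50 + 0.132625·325) / 0.29245625 = 263.640625 / 0.29245625 ≈ 901.47
  x_2 = (0.169625·475 + 0.441000·100 + 0.258375·50 + 0.272625·325) / 0.29245625 = 226.19375 / 0.29245625 ≈ 773.43
  x_3 = (0.330625·475 + 0.264750·100 + 0.602750·50 + 0.432250·325) / 0.29245625 = 354.140625 / 0.29245625 ≈ 1210.92
  x_4 = (0.288000·475 + 0.266000·100 + 0.434375·50 + 0.721500·325) / 0.29245625 = 419.60625 / 0.29245625 ≈ 1434.77

x_4 = 1434.77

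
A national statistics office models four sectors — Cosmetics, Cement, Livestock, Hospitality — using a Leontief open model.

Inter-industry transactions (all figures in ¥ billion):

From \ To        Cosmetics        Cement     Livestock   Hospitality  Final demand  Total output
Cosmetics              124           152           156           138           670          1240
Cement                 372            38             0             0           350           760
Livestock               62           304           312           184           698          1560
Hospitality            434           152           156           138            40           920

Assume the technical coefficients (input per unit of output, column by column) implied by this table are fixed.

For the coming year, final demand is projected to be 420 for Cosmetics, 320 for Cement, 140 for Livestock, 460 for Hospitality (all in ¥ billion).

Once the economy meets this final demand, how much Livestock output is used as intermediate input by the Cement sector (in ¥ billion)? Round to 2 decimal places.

z_32 = 246.78

Technical coefficients a_ij = z_ij / X_j:
  a_11 = 124/1240 = 0.10, a_21 = 372/1240 = 0.30, a_31 = 62/1240 = 0.05, a_41 = 434/1240 = 0.35
  a_12 = 152/760 = 0.20, a_22 = 38/760 = 0.05, a_32 = 304/760 = 0.40, a_42 = 152/760 = 0.20
  a_13 = 156/1560 = 0.10, a_23 = 0/1560 = 0.00, a_33 = 312/1560 = 0.20, a_43 = 156/1560 = 0.10
  a_14 = 138/920 = 0.15, a_24 = 0/920 = 0.00, a_34 = 184/920 = 0.20, a_44 = 138/920 = 0.15
I − A =
  [   0.90    -0.20    -0.10    -0.15]
  [  -0.30     0.95     0.00     0.00]
  [  -0.05    -0.40     0.80    -0.20]
  [  -0.35    -0.20    -0.10     0.85]
Compute the cofactors C_ij = (−1)^(i+j)·(3×3 minor ij) of I−A; the adjugate is their transpose:
adj(I−A) = Cᵀ =
  [ 0.627000   0.200000   0.095000   0.133000]
  [ 0.198000   0.540000   0.030000   0.042000]
  [ 0.220875   0.345000   0.616875   0.184125]
  [ 0.330750   0.250000   0.118750   0.619250]
det(I−A) = Σ_j (I−A)_1j·C_1j = (0.90)(0.627000) + (-0.20)(0.198000) + (-0.10)(0.220875) + (-0.15)(0.330750) = 0.4530
(I − A)⁻¹ = adj(I−A) / det(I−A) ≈
  [   1.3841     0.4415     0.2097     0.2936]
  [   0.4371     1.1921     0.0662     0.0927]
  [   0.4876     0.7616     1.3618     0.4065]
  [   0.7301     0.5519     0.2621     1.3670]
First solve x = (I − A)⁻¹ d = adj(I−A)·d / det(I−A); in particular x_2 = (0.198000·420 + 0.540000·320 + 0.030000·140 + 0.042000·460) / 0.4530 = 279.48 / 0.4530 ≈ 616.9536.
Intermediate flow from 3 to 2: z_32 = a_32 · x_2 = 0.40 × 279.48 / 0.4530 = 111.792 / 0.4530 ≈ 246.78.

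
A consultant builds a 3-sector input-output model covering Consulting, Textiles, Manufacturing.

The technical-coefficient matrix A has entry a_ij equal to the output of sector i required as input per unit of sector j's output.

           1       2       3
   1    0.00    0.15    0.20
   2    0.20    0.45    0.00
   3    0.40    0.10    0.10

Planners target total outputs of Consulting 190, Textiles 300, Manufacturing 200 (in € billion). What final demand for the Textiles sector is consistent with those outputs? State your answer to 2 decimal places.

I − A =
  [   1.00    -0.15    -0.20]
  [  -0.20     0.55     0.00]
  [  -0.40    -0.10     0.90]
d = (I − A) x:
  d_1 = (+1.00)·190 + (-0.15)·300 + (-0.20)·200 = 105.00
  d_2 = (-0.20)·190 + (+0.55)·300 + (+0.00)·200 = 127.00
  d_3 = (-0.40)·190 + (-0.10)·300 + (+0.90)·200 = 74.00

d_2 = 127.00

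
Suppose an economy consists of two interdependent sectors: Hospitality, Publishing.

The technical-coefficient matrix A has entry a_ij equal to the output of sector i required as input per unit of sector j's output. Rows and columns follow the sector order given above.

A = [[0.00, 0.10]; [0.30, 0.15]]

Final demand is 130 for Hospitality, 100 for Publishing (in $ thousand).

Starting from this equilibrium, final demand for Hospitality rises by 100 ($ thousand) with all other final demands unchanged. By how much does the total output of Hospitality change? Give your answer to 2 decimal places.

I − A =
  [   1.00    -0.10]
  [  -0.30     0.85]
det(I−A) = (1.00)(0.85) − (-0.10)(-0.30) = 0.8200
adj(I−A) = [[0.85, 0.10], [0.30, 1.00]]
(I − A)⁻¹ = adj(I−A) / det(I−A) ≈
  [   1.0366     0.1220]
  [   0.3659     1.2195]
Δx = (I − A)⁻¹ Δd with Δd having +100 in the Hospitality component and 0 elsewhere.
So Δx_H = L_HH · (+100), where L_HH = adj(I−A)_HH / det(I−A) = 0.85 / 0.8200.
Δx_H = 0.85 × (+100) / 0.8200 = 85.00 / 0.8200 ≈ 103.66.

Δx_H = 103.66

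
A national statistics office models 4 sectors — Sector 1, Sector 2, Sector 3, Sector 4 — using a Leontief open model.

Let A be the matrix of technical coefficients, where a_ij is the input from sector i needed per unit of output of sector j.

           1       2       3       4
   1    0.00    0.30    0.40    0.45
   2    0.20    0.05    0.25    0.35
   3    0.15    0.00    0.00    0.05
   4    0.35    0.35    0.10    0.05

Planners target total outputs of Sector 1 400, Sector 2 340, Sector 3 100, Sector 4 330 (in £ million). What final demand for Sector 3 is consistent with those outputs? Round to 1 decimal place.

I − A =
  [   1.00    -0.30    -0.40    -0.45]
  [  -0.20     0.95    -0.25    -0.35]
  [  -0.15     0.00     1.00    -0.05]
  [  -0.35    -0.35    -0.10     0.95]
d = (I − A) x:
  d_1 = (+1.00)·400 + (-0.30)·340 + (-0.40)·100 + (-0.45)·330 = 109.5
  d_2 = (-0.20)·400 + (+0.95)·340 + (-0.25)·100 + (-0.35)·330 = 102.5
  d_3 = (-0.15)·400 + (+0.00)·340 + (+1.00)·100 + (-0.05)·330 = 23.5
  d_4 = (-0.35)·400 + (-0.35)·340 + (-0.10)·100 + (+0.95)·330 = 44.5

d_3 = 23.5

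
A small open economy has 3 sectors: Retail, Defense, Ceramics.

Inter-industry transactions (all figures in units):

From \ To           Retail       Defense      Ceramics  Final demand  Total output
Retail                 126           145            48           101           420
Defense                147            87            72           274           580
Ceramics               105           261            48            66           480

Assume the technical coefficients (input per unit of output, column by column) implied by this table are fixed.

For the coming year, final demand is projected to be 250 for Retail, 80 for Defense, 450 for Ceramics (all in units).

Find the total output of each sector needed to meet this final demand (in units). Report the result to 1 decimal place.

x_1 = 691.5, x_2 = 549.5, x_3 = 966.8

Technical coefficients a_ij = z_ij / X_j:
  a_11 = 126/420 = 0.30, a_21 = 147/420 = 0.35, a_31 = 105/420 = 0.25
  a_12 = 145/580 = 0.25, a_22 = 87/580 = 0.15, a_32 = 261/580 = 0.45
  a_13 = 48/480 = 0.10, a_23 = 72/480 = 0.15, a_33 = 48/480 = 0.10
I − A =
  [   0.70    -0.25    -0.10]
  [  -0.35     0.85    -0.15]
  [  -0.25    -0.45     0.90]
Cofactors of I−A, C_ij = (−1)^(i+j)·(minor ij) (rows/columns in the sector order above):
  C_11 = (0.85)(0.90) − (-0.15)(-0.45) = 0.6975
  C_12 = −[(-0.35)(0.90) − (-0.15)(-0.25)] = 0.3525
  C_13 = (-0.35)(-0.45) − (0.85)(-0.25) = 0.3700
  C_21 = −[(-0.25)(0.90) − (-0.10)(-0.45)] = 0.2700
  C_22 = (0.70)(0.90) − (-0.10)(-0.25) = 0.6050
  C_23 = −[(0.70)(-0.45) − (-0.25)(-0.25)] = 0.3775
  C_31 = (-0.25)(-0.15) − (-0.10)(0.85) = 0.1225
  C_32 = −[(0.70)(-0.15) − (-0.10)(-0.35)] = 0.1400
  C_33 = (0.70)(0.85) − (-0.25)(-0.35) = 0.5075
det(I−A) = Σ_j (I−A)_1j·C_1j = (0.70)(0.6975) + (-0.25)(0.3525) + (-0.10)(0.3700) = 0.363125
adj(I−A) = Cᵀ =
  [ 0.6975   0.2700   0.1225]
  [ 0.3525   0.6050   0.1400]
  [ 0.3700   0.3775   0.5075]
(I − A)⁻¹ = adj(I−A) / det(I−A) ≈
  [   1.9208     0.7435     0.3373]
  [   0.9707     1.6661     0.3855]
  [   1.0189     1.0396     1.3976]
x = (I − A)⁻¹ d = adj(I−A)·d / det(I−A), with det(I−A) = 0.363125:
  x_1 = (0.6975·250 + 0.2700·80 + 0.1225·450) / 0.363125 = 251.10 / 0.363125 ≈ 691.5
  x_2 = (0.3525·250 + 0.6050·80 + 0.1400·450) / 0.363125 = 199.525 / 0.363125 ≈ 549.5
  x_3 = (0.3700·250 + 0.3775·80 + 0.5075·450) / 0.363125 = 351.075 / 0.363125 ≈ 966.8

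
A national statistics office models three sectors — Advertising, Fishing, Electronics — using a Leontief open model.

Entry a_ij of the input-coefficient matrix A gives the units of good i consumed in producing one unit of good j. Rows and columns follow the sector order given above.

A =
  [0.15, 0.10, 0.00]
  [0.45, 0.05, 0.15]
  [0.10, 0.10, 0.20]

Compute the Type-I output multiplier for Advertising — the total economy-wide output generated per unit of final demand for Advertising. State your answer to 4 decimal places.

m_A = 2.1150

I − A =
  [   0.85    -0.10     0.00]
  [  -0.45     0.95    -0.15]
  [  -0.10    -0.10     0.80]
Cofactors of I−A, C_ij = (−1)^(i+j)·(minor ij) (rows/columns in the sector order above):
  C_11 = (0.95)(0.80) − (-0.15)(-0.10) = 0.7450
  C_12 = −[(-0.45)(0.80) − (-0.15)(-0.10)] = 0.3750
  C_13 = (-0.45)(-0.10) − (0.95)(-0.10) = 0.1400
  C_21 = −[(-0.10)(0.80) − (0.00)(-0.10)] = 0.0800
  C_22 = (0.85)(0.80) − (0.00)(-0.10) = 0.6800
  C_23 = −[(0.85)(-0.10) − (-0.10)(-0.10)] = 0.0950
  C_31 = (-0.10)(-0.15) − (0.00)(0.95) = 0.0150
  C_32 = −[(0.85)(-0.15) − (0.00)(-0.45)] = 0.1275
  C_33 = (0.85)(0.95) − (-0.10)(-0.45) = 0.7625
det(I−A) = Σ_j (I−A)_1j·C_1j = (0.85)(0.7450) + (-0.10)(0.3750) + (0.00)(0.1400) = 0.59575
adj(I−A) = Cᵀ =
  [ 0.7450   0.0800   0.0150]
  [ 0.3750   0.6800   0.1275]
  [ 0.1400   0.0950   0.7625]
(I − A)⁻¹ = adj(I−A) / det(I−A) ≈
  [   1.25052     0.13428     0.02518]
  [   0.62946     1.14142     0.21402]
  [   0.23500     0.15946     1.27990]
The output multiplier for sector j is the column-j sum of the Leontief inverse (I − A)⁻¹ = adj(I−A) / det(I−A).
Column A of adj(I−A): (0.7450, 0.3750, 0.1400); det(I−A) = 0.59575.
m_A = (0.7450 + 0.3750 + 0.1400) / 0.59575 = 1.26 / 0.59575 ≈ 2.1150.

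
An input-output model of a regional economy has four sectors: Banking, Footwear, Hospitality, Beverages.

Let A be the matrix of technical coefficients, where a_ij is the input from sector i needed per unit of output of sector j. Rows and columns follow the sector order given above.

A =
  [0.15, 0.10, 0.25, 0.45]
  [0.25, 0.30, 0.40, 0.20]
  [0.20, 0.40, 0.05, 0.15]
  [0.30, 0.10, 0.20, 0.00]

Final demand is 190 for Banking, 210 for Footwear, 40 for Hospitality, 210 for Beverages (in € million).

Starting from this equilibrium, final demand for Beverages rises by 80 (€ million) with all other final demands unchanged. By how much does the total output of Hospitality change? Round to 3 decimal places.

I − A =
  [   0.85    -0.10    -0.25    -0.45]
  [  -0.25     0.70    -0.40    -0.20]
  [  -0.20    -0.40     0.95    -0.15]
  [  -0.30    -0.10    -0.20     1.00]
Compute the cofactors C_ij = (−1)^(i+j)·(3×3 minor ij) of I−A; the adjugate is their transpose:
adj(I−A) = Cᵀ =
  [ 0.44300   0.27450   0.29500   0.29850]
  [ 0.39300   0.57450   0.42000   0.35475]
  [ 0.29525   0.33225   0.44125   0.26550]
  [ 0.23125   0.20625   0.21875   0.33750]
det(I−A) = Σ_j (I−A)_1j·C_1j = (0.85)(0.44300) + (-0.10)(0.39300) + (-0.25)(0.29525) + (-0.45)(0.23125) = 0.159375
(I − A)⁻¹ = adj(I−A) / det(I−A) ≈
  [   2.7796     1.7224     1.8510     1.8729]
  [   2.4659     3.6047     2.6353     2.2259]
  [   1.8525     2.0847     2.7686     1.6659]
  [   1.4510     1.2941     1.3725     2.1176]
Δx = (I − A)⁻¹ Δd with Δd having +80 in the Beverages component and 0 elsewhere.
So Δx_3 = L_34 · (+80), where L_34 = adj(I−A)_34 / det(I−A) = 0.26550 / 0.159375.
Δx_3 = 0.26550 × (+80) / 0.159375 = 21.24 / 0.159375 ≈ 133.271.

Δx_3 = 133.271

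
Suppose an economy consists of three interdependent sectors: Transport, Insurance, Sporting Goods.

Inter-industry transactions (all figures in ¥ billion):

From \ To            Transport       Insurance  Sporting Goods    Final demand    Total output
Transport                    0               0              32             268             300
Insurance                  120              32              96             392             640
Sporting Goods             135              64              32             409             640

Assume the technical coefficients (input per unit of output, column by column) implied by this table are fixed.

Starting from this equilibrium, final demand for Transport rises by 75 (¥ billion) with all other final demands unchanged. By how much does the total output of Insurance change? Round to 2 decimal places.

Technical coefficients a_ij = z_ij / X_j:
  a_11 = 0/300 = 0.00, a_21 = 120/300 = 0.40, a_31 = 135/300 = 0.45
  a_12 = 0/640 = 0.00, a_22 = 32/640 = 0.05, a_32 = 64/640 = 0.10
  a_13 = 32/640 = 0.05, a_23 = 96/640 = 0.15, a_33 = 32/640 = 0.05
I − A =
  [   1.00     0.00    -0.05]
  [  -0.40     0.95    -0.15]
  [  -0.45    -0.10     0.95]
Cofactors of I−A, C_ij = (−1)^(i+j)·(minor ij) (rows/columns in the sector order above):
  C_11 = (0.95)(0.95) − (-0.15)(-0.10) = 0.8875
  C_12 = −[(-0.40)(0.95) − (-0.15)(-0.45)] = 0.4475
  C_13 = (-0.40)(-0.10) − (0.95)(-0.45) = 0.4675
  C_21 = −[(0.00)(0.95) − (-0.05)(-0.10)] = 0.0050
  C_22 = (1.00)(0.95) − (-0.05)(-0.45) = 0.9275
  C_23 = −[(1.00)(-0.10) − (0.00)(-0.45)] = 0.1000
  C_31 = (0.00)(-0.15) − (-0.05)(0.95) = 0.0475
  C_32 = −[(1.00)(-0.15) − (-0.05)(-0.40)] = 0.1700
  C_33 = (1.00)(0.95) − (0.00)(-0.40) = 0.9500
det(I−A) = Σ_j (I−A)_1j·C_1j = (1.00)(0.8875) + (0.00)(0.4475) + (-0.05)(0.4675) = 0.864125
adj(I−A) = Cᵀ =
  [ 0.8875   0.0050   0.0475]
  [ 0.4475   0.9275   0.1700]
  [ 0.4675   0.1000   0.9500]
(I − A)⁻¹ = adj(I−A) / det(I−A) ≈
  [   1.0271     0.0058     0.0550]
  [   0.5179     1.0733     0.1967]
  [   0.5410     0.1157     1.0994]
Δx = (I − A)⁻¹ Δd with Δd having +75 in the Transport component and 0 elsewhere.
So Δx_2 = L_21 · (+75), where L_21 = adj(I−A)_21 / det(I−A) = 0.4475 / 0.864125.
Δx_2 = 0.4475 × (+75) / 0.864125 = 33.5625 / 0.864125 ≈ 38.84.

Δx_2 = 38.84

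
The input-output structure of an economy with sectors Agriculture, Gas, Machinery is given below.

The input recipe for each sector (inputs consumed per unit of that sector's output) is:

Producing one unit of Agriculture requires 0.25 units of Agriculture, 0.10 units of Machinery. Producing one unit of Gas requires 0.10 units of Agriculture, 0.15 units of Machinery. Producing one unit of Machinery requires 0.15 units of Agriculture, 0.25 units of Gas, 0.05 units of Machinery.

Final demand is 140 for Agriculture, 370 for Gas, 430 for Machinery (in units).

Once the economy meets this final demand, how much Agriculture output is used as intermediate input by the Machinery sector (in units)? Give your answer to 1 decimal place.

z_13 = 85.9

I − A =
  [   0.75    -0.10    -0.15]
  [   0.00     1.00    -0.25]
  [  -0.10    -0.15     0.95]
Cofactors of I−A, C_ij = (−1)^(i+j)·(minor ij) (rows/columns in the sector order above):
  C_11 = (1.00)(0.95) − (-0.25)(-0.15) = 0.9125
  C_12 = −[(0.00)(0.95) − (-0.25)(-0.10)] = 0.0250
  C_13 = (0.00)(-0.15) − (1.00)(-0.10) = 0.1000
  C_21 = −[(-0.10)(0.95) − (-0.15)(-0.15)] = 0.1175
  C_22 = (0.75)(0.95) − (-0.15)(-0.10) = 0.6975
  C_23 = −[(0.75)(-0.15) − (-0.10)(-0.10)] = 0.1225
  C_31 = (-0.10)(-0.25) − (-0.15)(1.00) = 0.1750
  C_32 = −[(0.75)(-0.25) − (-0.15)(0.00)] = 0.1875
  C_33 = (0.75)(1.00) − (-0.10)(0.00) = 0.7500
det(I−A) = Σ_j (I−A)_1j·C_1j = (0.75)(0.9125) + (-0.10)(0.0250) + (-0.15)(0.1000) = 0.666875
adj(I−A) = Cᵀ =
  [ 0.9125   0.1175   0.1750]
  [ 0.0250   0.6975   0.1875]
  [ 0.1000   0.1225   0.7500]
(I − A)⁻¹ = adj(I−A) / det(I−A) ≈
  [   1.3683     0.1762     0.2624]
  [   0.0375     1.0459     0.2812]
  [   0.1500     0.1837     1.1246]
First solve x = (I − A)⁻¹ d = adj(I−A)·d / det(I−A); in particular x_3 = (0.1000·140 + 0.1225·370 + 0.7500·430) / 0.666875 = 381.825 / 0.666875 ≈ 572.559.
Intermediate flow from 1 to 3: z_13 = a_13 · x_3 = 0.15 × 381.825 / 0.666875 = 57.27375 / 0.666875 ≈ 85.9.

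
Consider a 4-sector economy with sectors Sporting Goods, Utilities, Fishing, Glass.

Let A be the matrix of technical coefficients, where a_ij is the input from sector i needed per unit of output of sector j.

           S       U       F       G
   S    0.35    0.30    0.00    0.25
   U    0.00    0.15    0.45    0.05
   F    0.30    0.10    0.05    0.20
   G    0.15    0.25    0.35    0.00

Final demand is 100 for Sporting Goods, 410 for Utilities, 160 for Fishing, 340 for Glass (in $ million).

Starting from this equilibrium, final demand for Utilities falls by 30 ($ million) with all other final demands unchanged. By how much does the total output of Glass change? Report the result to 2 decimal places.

Δx_G = -23.14

I − A =
  [   0.65    -0.30     0.00    -0.25]
  [   0.00     0.85    -0.45    -0.05]
  [  -0.30    -0.10     0.95    -0.20]
  [  -0.15    -0.25    -0.35     1.00]
Compute the cofactors C_ij = (−1)^(i+j)·(3×3 minor ij) of I−A; the adjugate is their transpose:
adj(I−A) = Cᵀ =
  [ 0.666875   0.332125   0.242750   0.231875]
  [ 0.160875   0.510125   0.287000   0.123125]
  [ 0.277500   0.211500   0.510250   0.182000]
  [ 0.237375   0.251375   0.286750   0.455125]
det(I−A) = Σ_j (I−A)_1j·C_1j = (0.65)(0.666875) + (-0.30)(0.160875) + (0.00)(0.277500) + (-0.25)(0.237375) = 0.3258625
(I − A)⁻¹ = adj(I−A) / det(I−A) ≈
  [   2.0465     1.0192     0.7449     0.7116]
  [   0.4937     1.5655     0.8807     0.3778]
  [   0.8516     0.6490     1.5658     0.5585]
  [   0.7285     0.7714     0.8800     1.3967]
Δx = (I − A)⁻¹ Δd with Δd having -30 in the Utilities component and 0 elsewhere.
So Δx_G = L_GU · (-30), where L_GU = adj(I−A)_GU / det(I−A) = 0.251375 / 0.3258625.
Δx_G = 0.251375 × (-30) / 0.3258625 = -7.54125 / 0.3258625 ≈ -23.14.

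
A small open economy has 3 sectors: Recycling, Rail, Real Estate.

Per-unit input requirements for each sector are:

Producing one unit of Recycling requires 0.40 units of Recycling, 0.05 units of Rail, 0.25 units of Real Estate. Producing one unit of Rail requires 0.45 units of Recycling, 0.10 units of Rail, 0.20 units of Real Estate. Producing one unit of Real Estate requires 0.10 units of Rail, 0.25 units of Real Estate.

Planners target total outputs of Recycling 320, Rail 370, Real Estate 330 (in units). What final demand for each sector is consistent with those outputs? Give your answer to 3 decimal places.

d_1 = 25.500, d_2 = 284.000, d_3 = 93.500

I − A =
  [   0.60    -0.45     0.00]
  [  -0.05     0.90    -0.10]
  [  -0.25    -0.20     0.75]
d = (I − A) x:
  d_1 = (+0.60)·320 + (-0.45)·370 + (+0.00)·330 = 25.500
  d_2 = (-0.05)·320 + (+0.90)·370 + (-0.10)·330 = 284.000
  d_3 = (-0.25)·320 + (-0.20)·370 + (+0.75)·330 = 93.500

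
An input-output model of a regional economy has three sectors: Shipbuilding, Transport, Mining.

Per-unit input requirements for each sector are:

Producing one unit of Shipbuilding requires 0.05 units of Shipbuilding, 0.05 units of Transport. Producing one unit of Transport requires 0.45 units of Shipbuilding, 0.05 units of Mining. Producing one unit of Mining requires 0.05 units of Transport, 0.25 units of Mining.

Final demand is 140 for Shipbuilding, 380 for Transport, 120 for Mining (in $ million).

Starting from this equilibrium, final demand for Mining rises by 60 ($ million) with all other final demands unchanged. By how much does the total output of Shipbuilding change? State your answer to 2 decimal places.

I − A =
  [   0.95    -0.45     0.00]
  [  -0.05     1.00    -0.05]
  [   0.00    -0.05     0.75]
Cofactors of I−A, C_ij = (−1)^(i+j)·(minor ij) (rows/columns in the sector order above):
  C_11 = (1.00)(0.75) − (-0.05)(-0.05) = 0.7475
  C_12 = −[(-0.05)(0.75) − (-0.05)(0.00)] = 0.0375
  C_13 = (-0.05)(-0.05) − (1.00)(0.00) = 0.0025
  C_21 = −[(-0.45)(0.75) − (0.00)(-0.05)] = 0.3375
  C_22 = (0.95)(0.75) − (0.00)(0.00) = 0.7125
  C_23 = −[(0.95)(-0.05) − (-0.45)(0.00)] = 0.0475
  C_31 = (-0.45)(-0.05) − (0.00)(1.00) = 0.0225
  C_32 = −[(0.95)(-0.05) − (0.00)(-0.05)] = 0.0475
  C_33 = (0.95)(1.00) − (-0.45)(-0.05) = 0.9275
det(I−A) = Σ_j (I−A)_1j·C_1j = (0.95)(0.7475) + (-0.45)(0.0375) + (0.00)(0.0025) = 0.69325
adj(I−A) = Cᵀ =
  [ 0.7475   0.3375   0.0225]
  [ 0.0375   0.7125   0.0475]
  [ 0.0025   0.0475   0.9275]
(I − A)⁻¹ = adj(I−A) / det(I−A) ≈
  [   1.0783     0.4868     0.0325]
  [   0.0541     1.0278     0.0685]
  [   0.0036     0.0685     1.3379]
Δx = (I − A)⁻¹ Δd with Δd having +60 in the Mining component and 0 elsewhere.
So Δx_S = L_SM · (+60), where L_SM = adj(I−A)_SM / det(I−A) = 0.0225 / 0.69325.
Δx_S = 0.0225 × (+60) / 0.69325 = 1.35 / 0.69325 ≈ 1.95.

Δx_S = 1.95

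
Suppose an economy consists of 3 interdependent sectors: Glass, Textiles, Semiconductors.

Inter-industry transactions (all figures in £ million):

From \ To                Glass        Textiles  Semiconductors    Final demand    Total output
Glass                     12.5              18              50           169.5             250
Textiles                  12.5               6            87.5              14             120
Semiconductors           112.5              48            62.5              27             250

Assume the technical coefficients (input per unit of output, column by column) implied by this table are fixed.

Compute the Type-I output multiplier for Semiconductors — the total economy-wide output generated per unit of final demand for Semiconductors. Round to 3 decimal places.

m_3 = 3.481

Technical coefficients a_ij = z_ij / X_j:
  a_11 = 12.5/250 = 0.05, a_21 = 12.5/250 = 0.05, a_31 = 112.5/250 = 0.45
  a_12 = 18/120 = 0.15, a_22 = 6/120 = 0.05, a_32 = 48/120 = 0.40
  a_13 = 50/250 = 0.20, a_23 = 87.5/250 = 0.35, a_33 = 62.5/250 = 0.25
I − A =
  [   0.95    -0.15    -0.20]
  [  -0.05     0.95    -0.35]
  [  -0.45    -0.40     0.75]
Cofactors of I−A, C_ij = (−1)^(i+j)·(minor ij) (rows/columns in the sector order above):
  C_11 = (0.95)(0.75) − (-0.35)(-0.40) = 0.5725
  C_12 = −[(-0.05)(0.75) − (-0.35)(-0.45)] = 0.1950
  C_13 = (-0.05)(-0.40) − (0.95)(-0.45) = 0.4475
  C_21 = −[(-0.15)(0.75) − (-0.20)(-0.40)] = 0.1925
  C_22 = (0.95)(0.75) − (-0.20)(-0.45) = 0.6225
  C_23 = −[(0.95)(-0.40) − (-0.15)(-0.45)] = 0.4475
  C_31 = (-0.15)(-0.35) − (-0.20)(0.95) = 0.2425
  C_32 = −[(0.95)(-0.35) − (-0.20)(-0.05)] = 0.3425
  C_33 = (0.95)(0.95) − (-0.15)(-0.05) = 0.8950
det(I−A) = Σ_j (I−A)_1j·C_1j = (0.95)(0.5725) + (-0.15)(0.1950) + (-0.20)(0.4475) = 0.425125
adj(I−A) = Cᵀ =
  [ 0.5725   0.1925   0.2425]
  [ 0.1950   0.6225   0.3425]
  [ 0.4475   0.4475   0.8950]
(I − A)⁻¹ = adj(I−A) / det(I−A) ≈
  [   1.3467     0.4528     0.5704]
  [   0.4587     1.4643     0.8056]
  [   1.0526     1.0526     2.1053]
The output multiplier for sector j is the column-j sum of the Leontief inverse (I − A)⁻¹ = adj(I−A) / det(I−A).
Column 3 of adj(I−A): (0.2425, 0.3425, 0.8950); det(I−A) = 0.425125.
m_3 = (0.2425 + 0.3425 + 0.8950) / 0.425125 = 1.48 / 0.425125 ≈ 3.481.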